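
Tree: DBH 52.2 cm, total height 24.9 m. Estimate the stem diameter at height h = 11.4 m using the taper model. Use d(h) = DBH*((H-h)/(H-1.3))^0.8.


Taper: d(h) = DBH * ((H - h) / (H - 1.3))^0.8
Numerator = H - h = 24.9 - 11.4 = 13.5 m
Denominator = H - 1.3 = 24.9 - 1.3 = 23.6 m
Ratio = 13.5 / 23.6 = 0.57203
d = 52.2 * 0.57203^0.8 = 33.4 cm

33.4


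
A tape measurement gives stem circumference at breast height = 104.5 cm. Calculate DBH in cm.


Formula: DBH = C / pi
DBH = 104.5 / pi
pi = 3.14159...
DBH = 33.3 cm

33.3


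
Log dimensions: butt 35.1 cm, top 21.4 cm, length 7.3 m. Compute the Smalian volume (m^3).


Smalian: V = (A1 + A2)/2 * L,  A = pi*(D/200)^2
A1 = pi*(35.1/200)^2 = 0.096762 m^2
A2 = pi*(21.4/200)^2 = 0.035968 m^2
V = (0.096762+0.035968)/2*7.3 = 0.4845 m^3

0.4845


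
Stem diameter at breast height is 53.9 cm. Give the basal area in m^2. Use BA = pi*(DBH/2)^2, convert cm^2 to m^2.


Formula: BA = pi * (DBH/2)^2 / 10000  (cm^2 to m^2)
Radius = DBH/2 = 53.9/2 = 26.95 cm
BA = pi * 26.95^2 / 10000
   = 2281.7466 cm^2 / 10000
   = 0.2282 m^2

0.2282


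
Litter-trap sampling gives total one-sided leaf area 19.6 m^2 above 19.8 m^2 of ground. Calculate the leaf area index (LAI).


Formula: LAI = total leaf area / ground area  (dimensionless)
LAI = 19.6 m^2 / 19.8 m^2
LAI = 0.99

0.99


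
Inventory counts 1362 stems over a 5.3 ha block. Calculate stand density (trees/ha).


Formula: Stand Density = N_trees / Area_ha
Density = 1362 trees / 5.3 ha
Density = 257 trees/ha

257


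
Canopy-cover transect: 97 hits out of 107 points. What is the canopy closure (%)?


Formula: Canopy closure = covered points / total points * 100
Closure = 97 / 107 * 100
Closure = 0.9065 * 100 = 90.7%

90.7


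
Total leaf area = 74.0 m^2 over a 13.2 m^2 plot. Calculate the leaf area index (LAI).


Formula: LAI = total leaf area / ground area  (dimensionless)
LAI = 74.0 m^2 / 13.2 m^2
LAI = 5.61

5.61


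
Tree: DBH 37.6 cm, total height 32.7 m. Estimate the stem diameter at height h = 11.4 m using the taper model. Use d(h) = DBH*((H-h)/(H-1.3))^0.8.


Taper: d(h) = DBH * ((H - h) / (H - 1.3))^0.8
Numerator = H - h = 32.7 - 11.4 = 21.3 m
Denominator = H - 1.3 = 32.7 - 1.3 = 31.4 m
Ratio = 21.3 / 31.4 = 0.67834
d = 37.6 * 0.67834^0.8 = 27.6 cm

27.6


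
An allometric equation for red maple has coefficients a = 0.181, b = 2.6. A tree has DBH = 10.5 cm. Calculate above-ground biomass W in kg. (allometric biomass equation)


Formula: W = a * DBH^b  (allometric power law)
DBH^b = 10.5^2.6 = 451.9519
W = 0.181 * 451.9519 = 81.8 kg

81.8


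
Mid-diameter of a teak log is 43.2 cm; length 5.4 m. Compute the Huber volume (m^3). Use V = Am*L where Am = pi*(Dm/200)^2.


Huber: V = Am * L,  Am = pi*(Dm/200)^2
Am = pi*(43.2/200)^2 = 0.146574 m^2
V = 0.146574*5.4 = 0.7915 m^3

0.7915


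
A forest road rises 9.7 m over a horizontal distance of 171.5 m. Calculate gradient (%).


Formula: Gradient = rise / run * 100
Gradient = 9.7 / 171.5 * 100 = 5.7%

5.7


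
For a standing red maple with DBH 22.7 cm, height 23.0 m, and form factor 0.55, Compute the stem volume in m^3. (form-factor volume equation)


Formula: V = pi * (DBH/200)^2 * H * ff
Radius = DBH/200 = 22.7/200 = 0.1135 m
Radius^2 = 0.1135^2 = 0.01288225 m^2
V = pi * 0.01288225 * 23.0 * 0.55
V = 0.512 m^3

0.512


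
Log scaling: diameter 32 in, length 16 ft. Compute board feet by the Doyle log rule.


Doyle: BF = (D - 4)^2 * L / 16
Adjusted diameter = 32 - 4 = 28 in
(D-4)^2 = 28^2 = 784
BF = 784 * 16 / 16 = 784 BF

784


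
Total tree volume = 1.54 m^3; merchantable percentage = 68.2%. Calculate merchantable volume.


Formula: MV = V_total * (merchantable_pct / 100)
Merchantable fraction = 68.2% / 100 = 0.682
MV = 1.54 m^3 * 0.682 = 1.05 m^3

1.05


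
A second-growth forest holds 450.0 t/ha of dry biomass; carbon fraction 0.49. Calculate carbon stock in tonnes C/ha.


Formula: Carbon Stock = Biomass * Carbon Fraction
C = 450.0 t/ha * 0.49
C = 220.5 t C/ha

220.5


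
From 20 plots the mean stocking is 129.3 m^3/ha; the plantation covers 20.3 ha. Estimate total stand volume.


Formula: Total Volume = Mean Volume per ha * Total Area
Total Volume = 129.3 m^3/ha * 20.3 ha
Total Volume = 2625 m^3

2625


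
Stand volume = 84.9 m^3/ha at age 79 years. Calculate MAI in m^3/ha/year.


Formula: MAI = Total Volume / Stand Age
MAI = 84.9 m^3/ha / 79 years
MAI = 1.07 m^3/ha/year

1.07


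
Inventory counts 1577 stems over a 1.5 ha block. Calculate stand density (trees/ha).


Formula: Stand Density = N_trees / Area_ha
Density = 1577 trees / 1.5 ha
Density = 1051 trees/ha

1051


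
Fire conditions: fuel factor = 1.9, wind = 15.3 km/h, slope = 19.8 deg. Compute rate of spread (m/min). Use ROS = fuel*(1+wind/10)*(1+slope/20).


Formula: ROS = fuel * (1 + wind/10) * (1 + slope/20)
Wind factor = 1 + 15.3/10 = 2.53
Slope factor = 1 + 19.8/20 = 1.99
ROS = 1.9 * 2.53 * 1.99 = 9.57 m/min

9.57


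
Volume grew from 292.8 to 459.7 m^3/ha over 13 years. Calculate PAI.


Formula: PAI = (V_T2 - V_T1) / (T2 - T1)
Volume increment = 459.7 - 292.8 = 166.9 m^3/ha
PAI = 166.9 / 13 = 12.84 m^3/ha/year

12.84


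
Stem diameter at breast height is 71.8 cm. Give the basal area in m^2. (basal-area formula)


Formula: BA = pi * (DBH/2)^2 / 10000  (cm^2 to m^2)
Radius = DBH/2 = 71.8/2 = 35.9 cm
BA = pi * 35.9^2 / 10000
   = 4048.916 cm^2 / 10000
   = 0.4049 m^2

0.4049


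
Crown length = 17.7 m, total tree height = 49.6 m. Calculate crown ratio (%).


Formula: Crown Ratio = (Crown Length / Total Height) * 100
CR = (17.7 m / 49.6 m) * 100
CR = 0.3569 * 100 = 35.7%

35.7


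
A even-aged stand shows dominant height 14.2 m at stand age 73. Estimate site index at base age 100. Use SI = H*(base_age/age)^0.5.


Formula: SI = H_dom * (base_age / age)^0.5
Age ratio = 100 / 73 = 1.36986
sqrt(age_ratio) = 1.17041
SI = 14.2 * 1.17041 = 16.6 m

16.6


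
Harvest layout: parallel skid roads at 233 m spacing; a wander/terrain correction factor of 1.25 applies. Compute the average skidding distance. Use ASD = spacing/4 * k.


Formula: ASD = (spacing / 4) * correction
Uncorrected distance = spacing / 4 = 233 / 4 = 58.25 m
ASD = 58.25 * 1.25 = 73 m

73


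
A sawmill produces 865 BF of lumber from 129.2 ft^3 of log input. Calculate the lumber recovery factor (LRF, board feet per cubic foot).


Formula: LRF = Lumber Output (BF) / Log Input (ft^3)
LRF = 865 BF / 129.2 ft^3
LRF = 6.7 BF/ft^3

6.7


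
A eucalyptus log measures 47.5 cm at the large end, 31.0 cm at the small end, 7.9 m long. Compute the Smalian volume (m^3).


Smalian: V = (A1 + A2)/2 * L,  A = pi*(D/200)^2
A1 = pi*(47.5/200)^2 = 0.177205 m^2
A2 = pi*(31.0/200)^2 = 0.075477 m^2
V = (0.177205+0.075477)/2*7.9 = 0.9981 m^3

0.9981


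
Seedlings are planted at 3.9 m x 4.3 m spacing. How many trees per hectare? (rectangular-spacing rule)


Formula: TPH = 10000 m^2/ha / (spacing_x * spacing_y)
Area per tree = 3.9 m * 4.3 m = 16.77 m^2
TPH = 10000 / 16.77 = 596 trees/ha

596


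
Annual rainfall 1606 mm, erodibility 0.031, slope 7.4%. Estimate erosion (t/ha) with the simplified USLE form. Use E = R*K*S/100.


Formula: E = R * K * S / 100  (simplified USLE)
R * K = 1606 * 0.031 = 49.786
E = 49.786 * 7.4 / 100 = 3.68 t/ha

3.68


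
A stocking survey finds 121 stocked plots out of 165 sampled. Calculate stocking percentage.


Formula: Stocking % = stocked plots / total plots * 100
Stocking = 121 / 165 * 100
Stocking = 0.7333 * 100 = 73.3%

73.3


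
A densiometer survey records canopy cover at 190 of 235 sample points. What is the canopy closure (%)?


Formula: Canopy closure = covered points / total points * 100
Closure = 190 / 235 * 100
Closure = 0.8085 * 100 = 80.9%

80.9


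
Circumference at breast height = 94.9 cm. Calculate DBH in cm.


Formula: DBH = C / pi
DBH = 94.9 / pi
pi = 3.14159...
DBH = 30.2 cm

30.2


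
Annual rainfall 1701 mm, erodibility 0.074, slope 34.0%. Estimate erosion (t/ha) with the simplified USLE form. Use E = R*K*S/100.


Formula: E = R * K * S / 100  (simplified USLE)
R * K = 1701 * 0.074 = 125.874
E = 125.874 * 34.0 / 100 = 42.8 t/ha

42.8


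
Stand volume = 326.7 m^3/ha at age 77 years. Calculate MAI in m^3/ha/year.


Formula: MAI = Total Volume / Stand Age
MAI = 326.7 m^3/ha / 77 years
MAI = 4.24 m^3/ha/year

4.24


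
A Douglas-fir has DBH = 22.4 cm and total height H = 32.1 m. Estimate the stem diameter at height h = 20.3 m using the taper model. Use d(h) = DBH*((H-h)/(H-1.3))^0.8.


Taper: d(h) = DBH * ((H - h) / (H - 1.3))^0.8
Numerator = H - h = 32.1 - 20.3 = 11.8 m
Denominator = H - 1.3 = 32.1 - 1.3 = 30.8 m
Ratio = 11.8 / 30.8 = 0.38312
d = 22.4 * 0.38312^0.8 = 10.4 cm

10.4


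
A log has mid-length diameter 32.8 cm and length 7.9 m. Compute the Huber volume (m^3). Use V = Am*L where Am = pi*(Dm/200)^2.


Huber: V = Am * L,  Am = pi*(Dm/200)^2
Am = pi*(32.8/200)^2 = 0.084496 m^2
V = 0.084496*7.9 = 0.6675 m^3

0.6675


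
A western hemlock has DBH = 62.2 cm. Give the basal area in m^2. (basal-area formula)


Formula: BA = pi * (DBH/2)^2 / 10000  (cm^2 to m^2)
Radius = DBH/2 = 62.2/2 = 31.1 cm
BA = pi * 31.1^2 / 10000
   = 3038.5798 cm^2 / 10000
   = 0.3039 m^2

0.3039


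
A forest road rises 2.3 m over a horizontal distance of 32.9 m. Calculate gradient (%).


Formula: Gradient = rise / run * 100
Gradient = 2.3 / 32.9 * 100 = 7.0%

7.0


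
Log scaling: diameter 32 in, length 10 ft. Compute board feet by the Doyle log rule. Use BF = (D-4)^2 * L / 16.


Doyle: BF = (D - 4)^2 * L / 16
Adjusted diameter = 32 - 4 = 28 in
(D-4)^2 = 28^2 = 784
BF = 784 * 10 / 16 = 490 BF

490


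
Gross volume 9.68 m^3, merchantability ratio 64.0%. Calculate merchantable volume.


Formula: MV = V_total * (merchantable_pct / 100)
Merchantable fraction = 64.0% / 100 = 0.64
MV = 9.68 m^3 * 0.64 = 6.195 m^3

6.195


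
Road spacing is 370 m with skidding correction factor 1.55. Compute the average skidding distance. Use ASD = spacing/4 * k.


Formula: ASD = (spacing / 4) * correction
Uncorrected distance = spacing / 4 = 370 / 4 = 92.5 m
ASD = 92.5 * 1.55 = 143 m

143


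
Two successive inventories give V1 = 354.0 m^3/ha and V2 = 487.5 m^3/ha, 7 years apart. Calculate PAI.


Formula: PAI = (V_T2 - V_T1) / (T2 - T1)
Volume increment = 487.5 - 354.0 = 133.5 m^3/ha
PAI = 133.5 / 7 = 19.07 m^3/ha/year

19.07


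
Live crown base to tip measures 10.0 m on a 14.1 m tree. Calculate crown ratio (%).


Formula: Crown Ratio = (Crown Length / Total Height) * 100
CR = (10.0 m / 14.1 m) * 100
CR = 0.7092 * 100 = 70.9%

70.9


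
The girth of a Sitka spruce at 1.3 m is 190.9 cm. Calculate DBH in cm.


Formula: DBH = C / pi
DBH = 190.9 / pi
pi = 3.14159...
DBH = 60.8 cm

60.8


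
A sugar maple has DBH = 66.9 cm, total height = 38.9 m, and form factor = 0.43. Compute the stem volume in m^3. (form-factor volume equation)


Formula: V = pi * (DBH/200)^2 * H * ff
Radius = DBH/200 = 66.9/200 = 0.3345 m
Radius^2 = 0.3345^2 = 0.11189025 m^2
V = pi * 0.11189025 * 38.9 * 0.43
V = 5.88 m^3

5.88


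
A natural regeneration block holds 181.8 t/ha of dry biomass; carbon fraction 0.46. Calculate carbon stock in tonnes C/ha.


Formula: Carbon Stock = Biomass * Carbon Fraction
C = 181.8 t/ha * 0.46
C = 83.6 t C/ha

83.6


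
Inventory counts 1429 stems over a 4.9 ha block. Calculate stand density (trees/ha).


Formula: Stand Density = N_trees / Area_ha
Density = 1429 trees / 4.9 ha
Density = 292 trees/ha

292


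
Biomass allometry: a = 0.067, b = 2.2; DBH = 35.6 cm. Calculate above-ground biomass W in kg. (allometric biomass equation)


Formula: W = a * DBH^b  (allometric power law)
DBH^b = 35.6^2.2 = 2589.3455
W = 0.067 * 2589.3455 = 173.5 kg

173.5


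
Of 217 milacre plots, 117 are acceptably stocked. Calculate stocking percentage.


Formula: Stocking % = stocked plots / total plots * 100
Stocking = 117 / 217 * 100
Stocking = 0.5392 * 100 = 53.9%

53.9


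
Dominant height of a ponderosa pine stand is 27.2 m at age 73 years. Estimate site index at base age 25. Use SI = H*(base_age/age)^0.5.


Formula: SI = H_dom * (base_age / age)^0.5
Age ratio = 25 / 73 = 0.34247
sqrt(age_ratio) = 0.58521
SI = 27.2 * 0.58521 = 15.9 m

15.9


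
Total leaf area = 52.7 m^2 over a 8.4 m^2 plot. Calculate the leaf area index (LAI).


Formula: LAI = total leaf area / ground area  (dimensionless)
LAI = 52.7 m^2 / 8.4 m^2
LAI = 6.27

6.27


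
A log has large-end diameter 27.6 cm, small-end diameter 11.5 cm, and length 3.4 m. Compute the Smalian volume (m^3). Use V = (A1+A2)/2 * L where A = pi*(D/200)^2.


Smalian: V = (A1 + A2)/2 * L,  A = pi*(D/200)^2
A1 = pi*(27.6/200)^2 = 0.059828 m^2
A2 = pi*(11.5/200)^2 = 0.010387 m^2
V = (0.059828+0.010387)/2*3.4 = 0.1194 m^3

0.1194


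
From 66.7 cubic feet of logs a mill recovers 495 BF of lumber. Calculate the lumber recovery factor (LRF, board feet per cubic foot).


Formula: LRF = Lumber Output (BF) / Log Input (ft^3)
LRF = 495 BF / 66.7 ft^3
LRF = 7.42 BF/ft^3

7.42


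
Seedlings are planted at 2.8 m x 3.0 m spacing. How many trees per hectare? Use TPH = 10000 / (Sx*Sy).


Formula: TPH = 10000 m^2/ha / (spacing_x * spacing_y)
Area per tree = 2.8 m * 3.0 m = 8.4 m^2
TPH = 10000 / 8.4 = 1190 trees/ha

1190


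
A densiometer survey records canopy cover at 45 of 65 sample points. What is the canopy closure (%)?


Formula: Canopy closure = covered points / total points * 100
Closure = 45 / 65 * 100
Closure = 0.6923 * 100 = 69.2%

69.2


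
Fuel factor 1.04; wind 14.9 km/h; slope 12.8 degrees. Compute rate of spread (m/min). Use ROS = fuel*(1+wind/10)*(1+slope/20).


Formula: ROS = fuel * (1 + wind/10) * (1 + slope/20)
Wind factor = 1 + 14.9/10 = 2.49
Slope factor = 1 + 12.8/20 = 1.64
ROS = 1.04 * 2.49 * 1.64 = 4.25 m/min

4.25


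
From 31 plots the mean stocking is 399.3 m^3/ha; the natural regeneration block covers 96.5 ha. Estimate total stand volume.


Formula: Total Volume = Mean Volume per ha * Total Area
Total Volume = 399.3 m^3/ha * 96.5 ha
Total Volume = 38532 m^3

38532


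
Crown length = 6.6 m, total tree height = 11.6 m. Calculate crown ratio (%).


Formula: Crown Ratio = (Crown Length / Total Height) * 100
CR = (6.6 m / 11.6 m) * 100
CR = 0.569 * 100 = 56.9%

56.9


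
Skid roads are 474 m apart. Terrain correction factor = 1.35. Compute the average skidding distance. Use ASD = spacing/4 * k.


Formula: ASD = (spacing / 4) * correction
Uncorrected distance = spacing / 4 = 474 / 4 = 118.5 m
ASD = 118.5 * 1.35 = 160 m

160


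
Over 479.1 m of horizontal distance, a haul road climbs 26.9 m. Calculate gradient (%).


Formula: Gradient = rise / run * 100
Gradient = 26.9 / 479.1 * 100 = 5.6%

5.6


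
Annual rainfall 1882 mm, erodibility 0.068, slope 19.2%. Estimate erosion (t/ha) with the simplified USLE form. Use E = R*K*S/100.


Formula: E = R * K * S / 100  (simplified USLE)
R * K = 1882 * 0.068 = 127.976
E = 127.976 * 19.2 / 100 = 24.57 t/ha

24.57


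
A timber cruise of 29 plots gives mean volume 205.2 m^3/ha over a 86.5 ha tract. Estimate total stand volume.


Formula: Total Volume = Mean Volume per ha * Total Area
Total Volume = 205.2 m^3/ha * 86.5 ha
Total Volume = 17750 m^3

17750


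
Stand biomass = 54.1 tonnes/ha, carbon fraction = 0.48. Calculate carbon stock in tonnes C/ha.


Formula: Carbon Stock = Biomass * Carbon Fraction
C = 54.1 t/ha * 0.48
C = 26.0 t C/ha

26.0


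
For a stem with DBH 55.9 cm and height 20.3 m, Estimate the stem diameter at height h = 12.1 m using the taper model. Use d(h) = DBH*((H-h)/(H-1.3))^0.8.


Taper: d(h) = DBH * ((H - h) / (H - 1.3))^0.8
Numerator = H - h = 20.3 - 12.1 = 8.2 m
Denominator = H - 1.3 = 20.3 - 1.3 = 19.0 m
Ratio = 8.2 / 19.0 = 0.43158
d = 55.9 * 0.43158^0.8 = 28.5 cm

28.5


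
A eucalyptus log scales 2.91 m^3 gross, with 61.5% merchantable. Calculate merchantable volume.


Formula: MV = V_total * (merchantable_pct / 100)
Merchantable fraction = 61.5% / 100 = 0.615
MV = 2.91 m^3 * 0.615 = 1.79 m^3

1.79


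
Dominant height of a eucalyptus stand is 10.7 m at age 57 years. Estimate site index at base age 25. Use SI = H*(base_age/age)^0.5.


Formula: SI = H_dom * (base_age / age)^0.5
Age ratio = 25 / 57 = 0.4386
sqrt(age_ratio) = 0.66227
SI = 10.7 * 0.66227 = 7.1 m

7.1


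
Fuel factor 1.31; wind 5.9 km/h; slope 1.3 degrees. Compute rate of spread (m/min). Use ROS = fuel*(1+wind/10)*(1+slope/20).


Formula: ROS = fuel * (1 + wind/10) * (1 + slope/20)
Wind factor = 1 + 5.9/10 = 1.59
Slope factor = 1 + 1.3/20 = 1.065
ROS = 1.31 * 1.59 * 1.065 = 2.22 m/min

2.22


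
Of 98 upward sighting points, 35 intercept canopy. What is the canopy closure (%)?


Formula: Canopy closure = covered points / total points * 100
Closure = 35 / 98 * 100
Closure = 0.3571 * 100 = 35.7%

35.7


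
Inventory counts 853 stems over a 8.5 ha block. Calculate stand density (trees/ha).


Formula: Stand Density = N_trees / Area_ha
Density = 853 trees / 8.5 ha
Density = 100 trees/ha

100


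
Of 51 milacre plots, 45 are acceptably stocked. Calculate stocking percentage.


Formula: Stocking % = stocked plots / total plots * 100
Stocking = 45 / 51 * 100
Stocking = 0.8824 * 100 = 88.2%

88.2


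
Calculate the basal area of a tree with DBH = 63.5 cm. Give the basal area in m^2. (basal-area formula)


Formula: BA = pi * (DBH/2)^2 / 10000  (cm^2 to m^2)
Radius = DBH/2 = 63.5/2 = 31.75 cm
BA = pi * 31.75^2 / 10000
   = 3166.9217 cm^2 / 10000
   = 0.3167 m^2

0.3167


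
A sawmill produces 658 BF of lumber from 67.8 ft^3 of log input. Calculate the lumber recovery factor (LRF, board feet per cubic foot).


Formula: LRF = Lumber Output (BF) / Log Input (ft^3)
LRF = 658 BF / 67.8 ft^3
LRF = 9.71 BF/ft^3

9.71


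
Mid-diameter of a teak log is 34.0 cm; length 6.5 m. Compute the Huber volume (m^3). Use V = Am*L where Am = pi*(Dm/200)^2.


Huber: V = Am * L,  Am = pi*(Dm/200)^2
Am = pi*(34.0/200)^2 = 0.090792 m^2
V = 0.090792*6.5 = 0.5901 m^3

0.5901


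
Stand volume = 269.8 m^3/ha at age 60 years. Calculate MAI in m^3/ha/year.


Formula: MAI = Total Volume / Stand Age
MAI = 269.8 m^3/ha / 60 years
MAI = 4.5 m^3/ha/year

4.5


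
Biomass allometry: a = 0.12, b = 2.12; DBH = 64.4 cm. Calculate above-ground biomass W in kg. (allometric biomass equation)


Formula: W = a * DBH^b  (allometric power law)
DBH^b = 64.4^2.12 = 6836.5664
W = 0.12 * 6836.5664 = 820.4 kg

820.4


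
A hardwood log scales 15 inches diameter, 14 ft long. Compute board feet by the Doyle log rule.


Doyle: BF = (D - 4)^2 * L / 16
Adjusted diameter = 15 - 4 = 11 in
(D-4)^2 = 11^2 = 121
BF = 121 * 14 / 16 = 106 BF

106


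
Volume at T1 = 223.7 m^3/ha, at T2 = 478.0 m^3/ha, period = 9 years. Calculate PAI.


Formula: PAI = (V_T2 - V_T1) / (T2 - T1)
Volume increment = 478.0 - 223.7 = 254.3 m^3/ha
PAI = 254.3 / 9 = 28.26 m^3/ha/year

28.26


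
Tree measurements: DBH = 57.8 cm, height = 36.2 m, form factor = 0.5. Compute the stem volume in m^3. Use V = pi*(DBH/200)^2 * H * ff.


Formula: V = pi * (DBH/200)^2 * H * ff
Radius = DBH/200 = 57.8/200 = 0.289 m
Radius^2 = 0.289^2 = 0.083521 m^2
V = pi * 0.083521 * 36.2 * 0.5
V = 4.749 m^3

4.749


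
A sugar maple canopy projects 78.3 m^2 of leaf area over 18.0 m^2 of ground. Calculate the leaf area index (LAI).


Formula: LAI = total leaf area / ground area  (dimensionless)
LAI = 78.3 m^2 / 18.0 m^2
LAI = 4.35

4.35


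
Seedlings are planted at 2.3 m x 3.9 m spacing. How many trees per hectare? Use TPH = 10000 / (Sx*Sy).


Formula: TPH = 10000 m^2/ha / (spacing_x * spacing_y)
Area per tree = 2.3 m * 3.9 m = 8.97 m^2
TPH = 10000 / 8.97 = 1115 trees/ha

1115


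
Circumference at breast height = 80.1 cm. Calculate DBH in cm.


Formula: DBH = C / pi
DBH = 80.1 / pi
pi = 3.14159...
DBH = 25.5 cm

25.5


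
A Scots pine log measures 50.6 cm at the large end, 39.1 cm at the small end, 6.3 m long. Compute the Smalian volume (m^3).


Smalian: V = (A1 + A2)/2 * L,  A = pi*(D/200)^2
A1 = pi*(50.6/200)^2 = 0.20109 m^2
A2 = pi*(39.1/200)^2 = 0.120072 m^2
V = (0.20109+0.120072)/2*6.3 = 1.0117 m^3

1.0117


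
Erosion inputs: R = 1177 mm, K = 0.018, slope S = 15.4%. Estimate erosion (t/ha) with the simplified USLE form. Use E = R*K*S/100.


Formula: E = R * K * S / 100  (simplified USLE)
R * K = 1177 * 0.018 = 21.186
E = 21.186 * 15.4 / 100 = 3.26 t/ha

3.26


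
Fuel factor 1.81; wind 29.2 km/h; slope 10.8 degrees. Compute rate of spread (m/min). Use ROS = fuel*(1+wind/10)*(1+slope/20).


Formula: ROS = fuel * (1 + wind/10) * (1 + slope/20)
Wind factor = 1 + 29.2/10 = 3.92
Slope factor = 1 + 10.8/20 = 1.54
ROS = 1.81 * 3.92 * 1.54 = 10.93 m/min

10.93


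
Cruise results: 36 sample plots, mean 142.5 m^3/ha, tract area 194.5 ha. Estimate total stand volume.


Formula: Total Volume = Mean Volume per ha * Total Area
Total Volume = 142.5 m^3/ha * 194.5 ha
Total Volume = 27716 m^3

27716


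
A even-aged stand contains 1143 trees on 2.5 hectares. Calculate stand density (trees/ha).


Formula: Stand Density = N_trees / Area_ha
Density = 1143 trees / 2.5 ha
Density = 457 trees/ha

457


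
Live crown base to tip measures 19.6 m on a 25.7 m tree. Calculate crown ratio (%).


Formula: Crown Ratio = (Crown Length / Total Height) * 100
CR = (19.6 m / 25.7 m) * 100
CR = 0.7626 * 100 = 76.3%

76.3


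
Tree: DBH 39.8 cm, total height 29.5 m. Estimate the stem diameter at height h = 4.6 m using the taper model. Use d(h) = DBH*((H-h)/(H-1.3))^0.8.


Taper: d(h) = DBH * ((H - h) / (H - 1.3))^0.8
Numerator = H - h = 29.5 - 4.6 = 24.9 m
Denominator = H - 1.3 = 29.5 - 1.3 = 28.2 m
Ratio = 24.9 / 28.2 = 0.88298
d = 39.8 * 0.88298^0.8 = 36.0 cm

36.0


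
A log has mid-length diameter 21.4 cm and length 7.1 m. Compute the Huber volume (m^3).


Huber: V = Am * L,  Am = pi*(Dm/200)^2
Am = pi*(21.4/200)^2 = 0.035968 m^2
V = 0.035968*7.1 = 0.2554 m^3

0.2554


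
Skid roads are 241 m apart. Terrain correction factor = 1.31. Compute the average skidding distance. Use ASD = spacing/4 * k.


Formula: ASD = (spacing / 4) * correction
Uncorrected distance = spacing / 4 = 241 / 4 = 60.25 m
ASD = 60.25 * 1.31 = 79 m

79


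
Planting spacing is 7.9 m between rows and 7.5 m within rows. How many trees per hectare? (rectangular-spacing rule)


Formula: TPH = 10000 m^2/ha / (spacing_x * spacing_y)
Area per tree = 7.9 m * 7.5 m = 59.25 m^2
TPH = 10000 / 59.25 = 169 trees/ha

169


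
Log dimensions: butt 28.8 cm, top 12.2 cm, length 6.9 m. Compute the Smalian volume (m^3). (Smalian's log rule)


Smalian: V = (A1 + A2)/2 * L,  A = pi*(D/200)^2
A1 = pi*(28.8/200)^2 = 0.065144 m^2
A2 = pi*(12.2/200)^2 = 0.01169 m^2
V = (0.065144+0.01169)/2*6.9 = 0.2651 m^3

0.2651


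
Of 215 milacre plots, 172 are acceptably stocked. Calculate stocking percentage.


Formula: Stocking % = stocked plots / total plots * 100
Stocking = 172 / 215 * 100
Stocking = 0.8 * 100 = 80.0%

80.0


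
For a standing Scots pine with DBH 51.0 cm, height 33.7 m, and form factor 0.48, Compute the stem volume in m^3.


Formula: V = pi * (DBH/200)^2 * H * ff
Radius = DBH/200 = 51.0/200 = 0.255 m
Radius^2 = 0.255^2 = 0.065025 m^2
V = pi * 0.065025 * 33.7 * 0.48
V = 3.304 m^3

3.304


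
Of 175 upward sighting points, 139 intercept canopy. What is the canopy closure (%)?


Formula: Canopy closure = covered points / total points * 100
Closure = 139 / 175 * 100
Closure = 0.7943 * 100 = 79.4%

79.4


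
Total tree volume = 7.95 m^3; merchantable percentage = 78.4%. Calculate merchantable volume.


Formula: MV = V_total * (merchantable_pct / 100)
Merchantable fraction = 78.4% / 100 = 0.784
MV = 7.95 m^3 * 0.784 = 6.233 m^3

6.233


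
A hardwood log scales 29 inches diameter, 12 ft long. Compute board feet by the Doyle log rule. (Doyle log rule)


Doyle: BF = (D - 4)^2 * L / 16
Adjusted diameter = 29 - 4 = 25 in
(D-4)^2 = 25^2 = 625
BF = 625 * 12 / 16 = 469 BF

469


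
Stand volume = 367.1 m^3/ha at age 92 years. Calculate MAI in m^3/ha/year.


Formula: MAI = Total Volume / Stand Age
MAI = 367.1 m^3/ha / 92 years
MAI = 3.99 m^3/ha/year

3.99


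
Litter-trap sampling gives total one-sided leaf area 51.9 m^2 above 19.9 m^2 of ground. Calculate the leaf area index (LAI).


Formula: LAI = total leaf area / ground area  (dimensionless)
LAI = 51.9 m^2 / 19.9 m^2
LAI = 2.61

2.61


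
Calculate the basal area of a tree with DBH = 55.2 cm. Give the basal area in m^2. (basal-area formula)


Formula: BA = pi * (DBH/2)^2 / 10000  (cm^2 to m^2)
Radius = DBH/2 = 55.2/2 = 27.6 cm
BA = pi * 27.6^2 / 10000
   = 2393.1396 cm^2 / 10000
   = 0.2393 m^2

0.2393


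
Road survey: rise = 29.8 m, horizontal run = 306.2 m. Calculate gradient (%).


Formula: Gradient = rise / run * 100
Gradient = 29.8 / 306.2 * 100 = 9.7%

9.7


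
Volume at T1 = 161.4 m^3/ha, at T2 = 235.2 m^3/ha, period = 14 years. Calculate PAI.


Formula: PAI = (V_T2 - V_T1) / (T2 - T1)
Volume increment = 235.2 - 161.4 = 73.8 m^3/ha
PAI = 73.8 / 14 = 5.27 m^3/ha/year

5.27


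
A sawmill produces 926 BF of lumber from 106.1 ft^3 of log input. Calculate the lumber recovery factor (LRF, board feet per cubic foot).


Formula: LRF = Lumber Output (BF) / Log Input (ft^3)
LRF = 926 BF / 106.1 ft^3
LRF = 8.73 BF/ft^3

8.73


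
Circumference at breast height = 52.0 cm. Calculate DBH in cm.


Formula: DBH = C / pi
DBH = 52.0 / pi
pi = 3.14159...
DBH = 16.6 cm

16.6


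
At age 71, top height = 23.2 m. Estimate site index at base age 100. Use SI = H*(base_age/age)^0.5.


Formula: SI = H_dom * (base_age / age)^0.5
Age ratio = 100 / 71 = 1.40845
sqrt(age_ratio) = 1.18678
SI = 23.2 * 1.18678 = 27.5 m

27.5


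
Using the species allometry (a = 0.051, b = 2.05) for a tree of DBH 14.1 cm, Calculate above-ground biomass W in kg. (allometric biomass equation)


Formula: W = a * DBH^b  (allometric power law)
DBH^b = 14.1^2.05 = 226.9338
W = 0.051 * 226.9338 = 11.6 kg

11.6


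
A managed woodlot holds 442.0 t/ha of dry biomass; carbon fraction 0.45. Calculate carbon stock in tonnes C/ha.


Formula: Carbon Stock = Biomass * Carbon Fraction
C = 442.0 t/ha * 0.45
C = 198.9 t C/ha

198.9


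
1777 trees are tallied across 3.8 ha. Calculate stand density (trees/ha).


Formula: Stand Density = N_trees / Area_ha
Density = 1777 trees / 3.8 ha
Density = 468 trees/ha

468


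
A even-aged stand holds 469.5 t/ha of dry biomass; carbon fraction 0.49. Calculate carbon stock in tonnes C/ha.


Formula: Carbon Stock = Biomass * Carbon Fraction
C = 469.5 t/ha * 0.49
C = 230.1 t C/ha

230.1


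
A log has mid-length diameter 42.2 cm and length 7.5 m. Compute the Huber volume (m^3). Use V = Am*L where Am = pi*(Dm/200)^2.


Huber: V = Am * L,  Am = pi*(Dm/200)^2
Am = pi*(42.2/200)^2 = 0.139867 m^2
V = 0.139867*7.5 = 1.049 m^3

1.049


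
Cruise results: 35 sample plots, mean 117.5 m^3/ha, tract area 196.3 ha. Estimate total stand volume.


Formula: Total Volume = Mean Volume per ha * Total Area
Total Volume = 117.5 m^3/ha * 196.3 ha
Total Volume = 23065 m^3

23065


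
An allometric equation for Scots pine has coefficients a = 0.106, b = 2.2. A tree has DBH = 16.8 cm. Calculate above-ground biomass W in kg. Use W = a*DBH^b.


Formula: W = a * DBH^b  (allometric power law)
DBH^b = 16.8^2.2 = 496.227
W = 0.106 * 496.227 = 52.6 kg

52.6


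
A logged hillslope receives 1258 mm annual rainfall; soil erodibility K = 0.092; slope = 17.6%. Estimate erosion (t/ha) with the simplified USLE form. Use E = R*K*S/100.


Formula: E = R * K * S / 100  (simplified USLE)
R * K = 1258 * 0.092 = 115.736
E = 115.736 * 17.6 / 100 = 20.37 t/ha

20.37


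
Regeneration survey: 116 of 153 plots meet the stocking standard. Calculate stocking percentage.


Formula: Stocking % = stocked plots / total plots * 100
Stocking = 116 / 153 * 100
Stocking = 0.7582 * 100 = 75.8%

75.8


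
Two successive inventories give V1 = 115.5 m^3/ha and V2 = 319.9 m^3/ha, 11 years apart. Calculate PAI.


Formula: PAI = (V_T2 - V_T1) / (T2 - T1)
Volume increment = 319.9 - 115.5 = 204.4 m^3/ha
PAI = 204.4 / 11 = 18.58 m^3/ha/year

18.58


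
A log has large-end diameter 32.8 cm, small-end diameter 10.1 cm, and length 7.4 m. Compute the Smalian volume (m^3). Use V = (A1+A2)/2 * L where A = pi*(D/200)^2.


Smalian: V = (A1 + A2)/2 * L,  A = pi*(D/200)^2
A1 = pi*(32.8/200)^2 = 0.084496 m^2
A2 = pi*(10.1/200)^2 = 0.008012 m^2
V = (0.084496+0.008012)/2*7.4 = 0.3423 m^3

0.3423


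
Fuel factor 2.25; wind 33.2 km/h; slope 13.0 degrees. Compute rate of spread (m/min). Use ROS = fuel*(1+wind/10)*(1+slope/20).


Formula: ROS = fuel * (1 + wind/10) * (1 + slope/20)
Wind factor = 1 + 33.2/10 = 4.32
Slope factor = 1 + 13.0/20 = 1.65
ROS = 2.25 * 4.32 * 1.65 = 16.04 m/min

16.04


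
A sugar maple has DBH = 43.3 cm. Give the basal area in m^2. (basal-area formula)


Formula: BA = pi * (DBH/2)^2 / 10000  (cm^2 to m^2)
Radius = DBH/2 = 43.3/2 = 21.65 cm
BA = pi * 21.65^2 / 10000
   = 1472.5352 cm^2 / 10000
   = 0.1473 m^2

0.1473


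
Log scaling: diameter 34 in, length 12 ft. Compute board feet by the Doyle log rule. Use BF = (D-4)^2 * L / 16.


Doyle: BF = (D - 4)^2 * L / 16
Adjusted diameter = 34 - 4 = 30 in
(D-4)^2 = 30^2 = 900
BF = 900 * 12 / 16 = 675 BF

675


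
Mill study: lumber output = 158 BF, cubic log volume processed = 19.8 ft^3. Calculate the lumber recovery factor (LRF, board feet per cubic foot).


Formula: LRF = Lumber Output (BF) / Log Input (ft^3)
LRF = 158 BF / 19.8 ft^3
LRF = 7.98 BF/ft^3

7.98


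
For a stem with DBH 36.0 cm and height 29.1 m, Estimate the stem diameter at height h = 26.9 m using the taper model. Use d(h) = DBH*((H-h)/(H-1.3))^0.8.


Taper: d(h) = DBH * ((H - h) / (H - 1.3))^0.8
Numerator = H - h = 29.1 - 26.9 = 2.2 m
Denominator = H - 1.3 = 29.1 - 1.3 = 27.8 m
Ratio = 2.2 / 27.8 = 0.07914
d = 36.0 * 0.07914^0.8 = 4.7 cm

4.7


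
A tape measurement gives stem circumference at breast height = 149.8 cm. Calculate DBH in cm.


Formula: DBH = C / pi
DBH = 149.8 / pi
pi = 3.14159...
DBH = 47.7 cm

47.7


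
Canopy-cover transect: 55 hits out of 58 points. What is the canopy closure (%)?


Formula: Canopy closure = covered points / total points * 100
Closure = 55 / 58 * 100
Closure = 0.9483 * 100 = 94.8%

94.8


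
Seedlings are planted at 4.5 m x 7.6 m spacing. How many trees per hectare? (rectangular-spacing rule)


Formula: TPH = 10000 m^2/ha / (spacing_x * spacing_y)
Area per tree = 4.5 m * 7.6 m = 34.2 m^2
TPH = 10000 / 34.2 = 292 trees/ha

292


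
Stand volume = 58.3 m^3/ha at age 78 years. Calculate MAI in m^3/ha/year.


Formula: MAI = Total Volume / Stand Age
MAI = 58.3 m^3/ha / 78 years
MAI = 0.75 m^3/ha/year

0.75


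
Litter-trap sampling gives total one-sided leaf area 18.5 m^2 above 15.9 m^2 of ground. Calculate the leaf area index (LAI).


Formula: LAI = total leaf area / ground area  (dimensionless)
LAI = 18.5 m^2 / 15.9 m^2
LAI = 1.16

1.16


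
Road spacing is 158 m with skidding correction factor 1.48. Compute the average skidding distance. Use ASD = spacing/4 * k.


Formula: ASD = (spacing / 4) * correction
Uncorrected distance = spacing / 4 = 158 / 4 = 39.5 m
ASD = 39.5 * 1.48 = 58 m

58


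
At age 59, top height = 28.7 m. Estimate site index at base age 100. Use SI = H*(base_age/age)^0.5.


Formula: SI = H_dom * (base_age / age)^0.5
Age ratio = 100 / 59 = 1.69492
sqrt(age_ratio) = 1.30189
SI = 28.7 * 1.30189 = 37.4 m

37.4


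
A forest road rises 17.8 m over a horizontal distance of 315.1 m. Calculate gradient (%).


Formula: Gradient = rise / run * 100
Gradient = 17.8 / 315.1 * 100 = 5.6%

5.6


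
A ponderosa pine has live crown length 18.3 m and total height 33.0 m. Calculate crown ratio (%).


Formula: Crown Ratio = (Crown Length / Total Height) * 100
CR = (18.3 m / 33.0 m) * 100
CR = 0.5545 * 100 = 55.5%

55.5


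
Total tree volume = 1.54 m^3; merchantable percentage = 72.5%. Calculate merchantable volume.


Formula: MV = V_total * (merchantable_pct / 100)
Merchantable fraction = 72.5% / 100 = 0.725
MV = 1.54 m^3 * 0.725 = 1.117 m^3

1.117


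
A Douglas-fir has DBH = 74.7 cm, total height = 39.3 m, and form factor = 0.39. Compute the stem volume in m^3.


Formula: V = pi * (DBH/200)^2 * H * ff
Radius = DBH/200 = 74.7/200 = 0.3735 m
Radius^2 = 0.3735^2 = 0.13950225 m^2
V = pi * 0.13950225 * 39.3 * 0.39
V = 6.717 m^3

6.717


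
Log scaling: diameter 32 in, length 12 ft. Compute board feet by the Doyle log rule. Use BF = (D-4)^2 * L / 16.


Doyle: BF = (D - 4)^2 * L / 16
Adjusted diameter = 32 - 4 = 28 in
(D-4)^2 = 28^2 = 784
BF = 784 * 12 / 16 = 588 BF

588


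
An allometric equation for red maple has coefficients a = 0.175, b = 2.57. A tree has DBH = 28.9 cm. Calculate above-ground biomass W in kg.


Formula: W = a * DBH^b  (allometric power law)
DBH^b = 28.9^2.57 = 5682.0815
W = 0.175 * 5682.0815 = 994.4 kg

994.4


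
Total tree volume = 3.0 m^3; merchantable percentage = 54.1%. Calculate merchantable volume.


Formula: MV = V_total * (merchantable_pct / 100)
Merchantable fraction = 54.1% / 100 = 0.541
MV = 3.0 m^3 * 0.541 = 1.623 m^3

1.623


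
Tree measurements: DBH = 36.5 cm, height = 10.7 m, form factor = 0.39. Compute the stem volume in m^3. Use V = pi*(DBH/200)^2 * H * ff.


Formula: V = pi * (DBH/200)^2 * H * ff
Radius = DBH/200 = 36.5/200 = 0.1825 m
Radius^2 = 0.1825^2 = 0.03330625 m^2
V = pi * 0.03330625 * 10.7 * 0.39
V = 0.437 m^3

0.437


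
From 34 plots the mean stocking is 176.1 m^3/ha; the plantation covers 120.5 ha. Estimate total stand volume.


Formula: Total Volume = Mean Volume per ha * Total Area
Total Volume = 176.1 m^3/ha * 120.5 ha
Total Volume = 21220 m^3

21220


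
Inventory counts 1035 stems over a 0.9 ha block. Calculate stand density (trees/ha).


Formula: Stand Density = N_trees / Area_ha
Density = 1035 trees / 0.9 ha
Density = 1150 trees/ha

1150


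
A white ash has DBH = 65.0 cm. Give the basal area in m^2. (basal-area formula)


Formula: BA = pi * (DBH/2)^2 / 10000  (cm^2 to m^2)
Radius = DBH/2 = 65.0/2 = 32.5 cm
BA = pi * 32.5^2 / 10000
   = 3318.3072 cm^2 / 10000
   = 0.3318 m^2

0.3318


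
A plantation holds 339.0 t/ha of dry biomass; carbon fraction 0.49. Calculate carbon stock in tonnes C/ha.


Formula: Carbon Stock = Biomass * Carbon Fraction
C = 339.0 t/ha * 0.49
C = 166.1 t C/ha

166.1


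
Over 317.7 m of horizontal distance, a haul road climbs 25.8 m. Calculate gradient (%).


Formula: Gradient = rise / run * 100
Gradient = 25.8 / 317.7 * 100 = 8.1%

8.1


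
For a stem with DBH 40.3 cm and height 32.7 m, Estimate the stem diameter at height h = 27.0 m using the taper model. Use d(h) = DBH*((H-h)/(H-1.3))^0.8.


Taper: d(h) = DBH * ((H - h) / (H - 1.3))^0.8
Numerator = H - h = 32.7 - 27.0 = 5.7 m
Denominator = H - 1.3 = 32.7 - 1.3 = 31.4 m
Ratio = 5.7 / 31.4 = 0.18153
d = 40.3 * 0.18153^0.8 = 10.3 cm

10.3


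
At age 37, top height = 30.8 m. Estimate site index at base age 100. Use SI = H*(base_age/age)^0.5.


Formula: SI = H_dom * (base_age / age)^0.5
Age ratio = 100 / 37 = 2.7027
sqrt(age_ratio) = 1.64399
SI = 30.8 * 1.64399 = 50.6 m

50.6


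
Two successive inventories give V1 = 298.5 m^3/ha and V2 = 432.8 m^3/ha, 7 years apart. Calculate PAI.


Formula: PAI = (V_T2 - V_T1) / (T2 - T1)
Volume increment = 432.8 - 298.5 = 134.3 m^3/ha
PAI = 134.3 / 7 = 19.19 m^3/ha/year

19.19


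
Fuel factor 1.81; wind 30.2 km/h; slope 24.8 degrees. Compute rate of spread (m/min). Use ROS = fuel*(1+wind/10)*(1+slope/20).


Formula: ROS = fuel * (1 + wind/10) * (1 + slope/20)
Wind factor = 1 + 30.2/10 = 4.02
Slope factor = 1 + 24.8/20 = 2.24
ROS = 1.81 * 4.02 * 2.24 = 16.3 m/min

16.3


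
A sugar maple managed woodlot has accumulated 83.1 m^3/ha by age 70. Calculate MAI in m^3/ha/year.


Formula: MAI = Total Volume / Stand Age
MAI = 83.1 m^3/ha / 70 years
MAI = 1.19 m^3/ha/year

1.19


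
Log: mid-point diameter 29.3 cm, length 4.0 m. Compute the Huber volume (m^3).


Huber: V = Am * L,  Am = pi*(Dm/200)^2
Am = pi*(29.3/200)^2 = 0.067426 m^2
V = 0.067426*4.0 = 0.2697 m^3

0.2697


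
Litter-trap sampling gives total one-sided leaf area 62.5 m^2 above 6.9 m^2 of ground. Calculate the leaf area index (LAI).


Formula: LAI = total leaf area / ground area  (dimensionless)
LAI = 62.5 m^2 / 6.9 m^2
LAI = 9.06

9.06


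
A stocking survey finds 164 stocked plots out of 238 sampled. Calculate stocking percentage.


Formula: Stocking % = stocked plots / total plots * 100
Stocking = 164 / 238 * 100
Stocking = 0.6891 * 100 = 68.9%

68.9


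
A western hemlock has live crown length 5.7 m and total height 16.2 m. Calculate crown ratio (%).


Formula: Crown Ratio = (Crown Length / Total Height) * 100
CR = (5.7 m / 16.2 m) * 100
CR = 0.3519 * 100 = 35.2%

35.2


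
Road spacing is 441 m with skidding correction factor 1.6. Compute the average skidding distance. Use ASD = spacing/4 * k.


Formula: ASD = (spacing / 4) * correction
Uncorrected distance = spacing / 4 = 441 / 4 = 110.25 m
ASD = 110.25 * 1.6 = 176 m

176


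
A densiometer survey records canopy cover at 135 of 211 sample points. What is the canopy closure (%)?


Formula: Canopy closure = covered points / total points * 100
Closure = 135 / 211 * 100
Closure = 0.6398 * 100 = 64.0%

64.0


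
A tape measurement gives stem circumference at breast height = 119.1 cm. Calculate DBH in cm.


Formula: DBH = C / pi
DBH = 119.1 / pi
pi = 3.14159...
DBH = 37.9 cm

37.9


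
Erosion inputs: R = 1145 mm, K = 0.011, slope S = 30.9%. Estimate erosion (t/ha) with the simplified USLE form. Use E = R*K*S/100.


Formula: E = R * K * S / 100  (simplified USLE)
R * K = 1145 * 0.011 = 12.595
E = 12.595 * 30.9 / 100 = 3.89 t/ha

3.89


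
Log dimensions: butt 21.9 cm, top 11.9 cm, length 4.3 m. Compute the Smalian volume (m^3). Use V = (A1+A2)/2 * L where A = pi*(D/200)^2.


Smalian: V = (A1 + A2)/2 * L,  A = pi*(D/200)^2
A1 = pi*(21.9/200)^2 = 0.037668 m^2
A2 = pi*(11.9/200)^2 = 0.011122 m^2
V = (0.037668+0.011122)/2*4.3 = 0.1049 m^3

0.1049


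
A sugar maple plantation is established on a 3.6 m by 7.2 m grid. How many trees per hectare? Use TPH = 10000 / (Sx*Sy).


Formula: TPH = 10000 m^2/ha / (spacing_x * spacing_y)
Area per tree = 3.6 m * 7.2 m = 25.92 m^2
TPH = 10000 / 25.92 = 386 trees/ha

386


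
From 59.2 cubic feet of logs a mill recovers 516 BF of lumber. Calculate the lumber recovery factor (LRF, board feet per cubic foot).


Formula: LRF = Lumber Output (BF) / Log Input (ft^3)
LRF = 516 BF / 59.2 ft^3
LRF = 8.72 BF/ft^3

8.72


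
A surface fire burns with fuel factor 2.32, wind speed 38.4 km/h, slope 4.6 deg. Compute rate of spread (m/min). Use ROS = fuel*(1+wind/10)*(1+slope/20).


Formula: ROS = fuel * (1 + wind/10) * (1 + slope/20)
Wind factor = 1 + 38.4/10 = 4.84
Slope factor = 1 + 4.6/20 = 1.23
ROS = 2.32 * 4.84 * 1.23 = 13.81 m/min

13.81


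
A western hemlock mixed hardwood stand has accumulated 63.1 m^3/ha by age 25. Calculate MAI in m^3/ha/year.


Formula: MAI = Total Volume / Stand Age
MAI = 63.1 m^3/ha / 25 years
MAI = 2.52 m^3/ha/year

2.52


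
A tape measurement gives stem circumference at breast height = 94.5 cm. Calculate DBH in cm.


Formula: DBH = C / pi
DBH = 94.5 / pi
pi = 3.14159...
DBH = 30.1 cm

30.1


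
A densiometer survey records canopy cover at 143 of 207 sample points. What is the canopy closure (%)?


Formula: Canopy closure = covered points / total points * 100
Closure = 143 / 207 * 100
Closure = 0.6908 * 100 = 69.1%

69.1
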